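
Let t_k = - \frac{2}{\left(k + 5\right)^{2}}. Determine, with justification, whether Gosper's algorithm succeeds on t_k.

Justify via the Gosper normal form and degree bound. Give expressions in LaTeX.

Ratio r(k) = (k + 5)**2/(k + 6)**2.
Gosper form: A/B · C(k+1)/C(k) with A=k**2 + 10*k + 25, B=k**2 + 12*k + 36, C=1.
Set up (k**2 + 10*k + 25)·f(k+1) − (k**2 + 10*k + 25)·f(k) − (1) = 0.
From deg A=2, deg B=2, deg C=0: d=0.
Put f(k) = c0: A·f(k+1) − B(k−1)·f(k) − C = -1; need -1 = 0 — inconsistent ⇒ no f, not summable.

No; the coefficient equations for f are inconsistent.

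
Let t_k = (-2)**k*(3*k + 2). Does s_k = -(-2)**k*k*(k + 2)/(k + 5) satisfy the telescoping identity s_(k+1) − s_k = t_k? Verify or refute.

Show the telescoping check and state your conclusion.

Invalid: residual (-2)**k*(-9*k**2 - 54*k - 30)/(k**2 + 11*k + 30) ≠ 0.

s_(k+1) = 2*(-2)**k*(k + 1)*(k + 3)/(k + 6)
s_(k+1) − s_k = (-2)**k*(3*k**3 + 26*k**2 + 58*k + 30)/(k**2 + 11*k + 30)
(s_(k+1) − s_k) − t_k = (-2)**k*(-9*k**2 - 54*k - 30)/(k**2 + 11*k + 30)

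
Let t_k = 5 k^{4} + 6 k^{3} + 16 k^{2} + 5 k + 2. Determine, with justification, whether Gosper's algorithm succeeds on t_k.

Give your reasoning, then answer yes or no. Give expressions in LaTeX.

r(k) = (5*k**4 + 26*k**3 + 64*k**2 + 75*k + 34)/(5*k**4 + 6*k**3 + 16*k**2 + 5*k + 2) after simplifying.
Gosper form: A/B · C(k+1)/C(k) with A=1, B=1, C=k**4 + 6*k**3/5 + 16*k**2/5 + k + 2/5.
Solve (1)·f(k+1) − (1)·f(k) = k**4 + 6*k**3/5 + 16*k**2/5 + k + 2/5.
deg f ≤ 5 (via 0,0,4).
Match coefficients ⇒ f(k) = k*(k**4 - k**3 + 4*k**2 - 4*k + 2)/5.
So s_k = (B(k−1)f/C)·t_k = (k*(k**4 - k**3 + 4*k**2 - 4*k + 2)/(5*k**4 + 6*k**3 + 16*k**2 + 5*k + 2))·t_k = k*(k**4 - k**3 + 4*k**2 - 4*k + 2).
s_(k+1) − s_k = 5*k**4 + 6*k**3 + 16*k**2 + 5*k + 2 = t_k.

Yes. s_k = k \left(k^{4} - k^{3} + 4 k^{2} - 4 k + 2\right).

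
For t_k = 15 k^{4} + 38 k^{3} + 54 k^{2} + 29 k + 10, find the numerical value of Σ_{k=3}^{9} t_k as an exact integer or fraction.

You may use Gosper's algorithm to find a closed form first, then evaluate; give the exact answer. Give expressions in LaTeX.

r(k) = (15*k**4 + 98*k**3 + 258*k**2 + 311*k + 146)/(15*k**4 + 38*k**3 + 54*k**2 + 29*k + 10) after simplifying.
Normal form (A,B,C) = (1, 1, k**4 + 38*k**3/15 + 18*k**2/5 + 29*k/15 + 2/3).
Set up (1)·f(k+1) − (1)·f(k) − (k**4 + 38*k**3/15 + 18*k**2/5 + 29*k/15 + 2/3) = 0.
d = 5 from the (0,0,4) case.
Coefficient equations give f(k) = k*(3*k**4 + 2*k**3 + 4*k**2 - 3*k + 4)/15.
Then R = B(k−1)f/C = k*(3*k**4 + 2*k**3 + 4*k**2 - 3*k + 4)/(15*k**4 + 38*k**3 + 54*k**2 + 29*k + 10), so s_k = R(k)·t_k = k*(3*k**4 + 2*k**3 + 4*k**2 - 3*k + 4).
s_(k+1) − s_k = 15*k**4 + 38*k**3 + 54*k**2 + 29*k + 10 = t_k.
Sum = s_(10) − s_(3); s_(10) = 323740, s_(3) = 984 ⇒ 322756.

Σ = 322756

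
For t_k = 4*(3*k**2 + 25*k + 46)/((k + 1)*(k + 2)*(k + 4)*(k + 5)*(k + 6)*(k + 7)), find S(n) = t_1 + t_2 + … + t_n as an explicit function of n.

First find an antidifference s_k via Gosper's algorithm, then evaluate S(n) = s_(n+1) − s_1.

S(n) = 2*n*(n**2 + 14*n + 59)/(35*(n**3 + 14*n**2 + 59*n + 70))

r(k) = (k + 1)*(k + 4)*(25*k + 3*(k + 1)**2 + 71)/((k + 3)*(k + 8)*(3*k**2 + 25*k + 46)) after simplifying.
So A=k + 1 and B=k + 8, with C=k**3 + 34*k**2/3 + 121*k/3 + 46.
Set up (k + 1)·f(k+1) − (k + 7)·f(k) − (k**3 + 34*k**2/3 + 121*k/3 + 46) = 0.
From deg A=1, deg B=1, deg C=3: d=6.
Match coefficients ⇒ f(k) = k*(k + 2)*(k + 3)*(k + 5)*(k**2 + 11*k + 34)/72.
Then R = B(k−1)f/C = k*(k + 2)*(k + 5)*(k + 7)*(k**2 + 11*k + 34)/(24*(3*k**2 + 25*k + 46)), so s_k = R(k)·t_k = k*(k**2 + 11*k + 34)/(6*(k**3 + 11*k**2 + 34*k + 24)).
Δs = 4*(3*k**2 + 25*k + 46)/(k**6 + 25*k**5 + 247*k**4 + 1219*k**3 + 3112*k**2 + 3796*k + 1680), as required.
Σ_(k=1)^n t_k = s_(n+1) − s_(1) = ((n**3 + 14*n**2 + 59*n + 46)/(6*(n**3 + 14*n**2 + 59*n + 70))) − (23/210), i.e. 2*n*(n**2 + 14*n + 59)/(35*(n**3 + 14*n**2 + 59*n + 70)).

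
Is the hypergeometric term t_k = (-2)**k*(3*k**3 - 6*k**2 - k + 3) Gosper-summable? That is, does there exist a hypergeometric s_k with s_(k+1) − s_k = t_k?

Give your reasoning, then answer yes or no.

Yes. s_k = (-2)**k*(-k**3 + 4*k**2 - 3*k - 1).

Step 1: r(k) = 2*(-3*k**3 - 3*k**2 + 4*k + 1)/(3*k**3 - 6*k**2 - k + 3).
Normal form (A,B,C) = (-2, 1, k**3 - 2*k**2 - k/3 + 1).
f must satisfy (-2)·f(k+1) − (1)·f(k) = k**3 - 2*k**2 - k/3 + 1.
deg f ≤ 3 (via 0,0,3).
A polynomial solution: f(k) = -(k**3 - 4*k**2 + 3*k + 1)/3.
Then R = B(k−1)f/C = -(k**3 - 4*k**2 + 3*k + 1)/(3*k**3 - 6*k**2 - k + 3), so s_k = R(k)·t_k = (-2)**k*(-k**3 + 4*k**2 - 3*k - 1).
Δs = (-2)**k*(3*k**3 - 6*k**2 - k + 3), as required.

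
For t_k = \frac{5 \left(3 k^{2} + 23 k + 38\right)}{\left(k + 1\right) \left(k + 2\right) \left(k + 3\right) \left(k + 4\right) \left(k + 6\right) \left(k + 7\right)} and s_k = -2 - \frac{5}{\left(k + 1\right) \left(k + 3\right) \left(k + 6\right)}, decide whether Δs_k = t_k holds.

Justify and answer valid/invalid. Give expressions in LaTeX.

s_(k+1) = -2 - 5/((k + 2)*(k + 4)*(k + 7))
s_(k+1) − s_k = 5*(3*k**2 + 23*k + 38)/(k**6 + 23*k**5 + 207*k**4 + 925*k**3 + 2144*k**2 + 2412*k + 1008)
(s_(k+1) − s_k) − t_k = 0

Valid: the claim telescopes to t_k.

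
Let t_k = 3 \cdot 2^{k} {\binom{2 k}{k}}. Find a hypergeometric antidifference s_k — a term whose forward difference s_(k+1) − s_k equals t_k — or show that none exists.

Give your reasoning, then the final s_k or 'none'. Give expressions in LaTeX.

The ratio is 4*(2*k + 1)/(k + 1).
A = 8*k + 4, B = k + 1, C = 1.
f must satisfy (8*k + 4)·f(k+1) − (k)·f(k) = 1.
Degrees (1,1,0) ⇒ d ≤ -1.
Bound -1 < 0, so the key equation has no polynomial solution.

no hypergeometric antidifference exists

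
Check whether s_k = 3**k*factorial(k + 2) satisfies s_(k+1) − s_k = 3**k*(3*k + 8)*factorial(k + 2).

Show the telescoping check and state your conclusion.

valid (s_(k+1) − s_k reduces to t_k)

s_(k+1) = 3**(k + 1)*factorial(k + 3)
s_(k+1) − s_k = 3**k*(3*k + 8)*factorial(k + 2)
(s_(k+1) − s_k) − t_k = 0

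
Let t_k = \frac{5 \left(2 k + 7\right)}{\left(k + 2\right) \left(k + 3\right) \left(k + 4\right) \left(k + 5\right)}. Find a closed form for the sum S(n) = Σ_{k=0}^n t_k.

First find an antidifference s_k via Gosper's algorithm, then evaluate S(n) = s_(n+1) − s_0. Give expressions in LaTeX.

S(n) = \frac{5 \left(n^{2} + 8 n + 7\right)}{8 \left(n^{2} + 8 n + 15\right)}

t_(k+1)/t_k = (k + 2)*(2*k + 9)/((k + 6)*(2*k + 7)).
Normal form (A,B,C) = (k + 2, k + 6, k + 7/2).
Key eq: (k + 2)·f(k+1) = (k + 5)·f(k) + (k + 7/2).
deg f ≤ 3 (via 1,1,1).
Solving with deg f ≤ 3: f(k) = k*(k + 3)*(k + 6)/16.
Certificate R = B(k−1)f/C = k*(k + 3)*(k + 5)*(k + 6)/(8*(2*k + 7)) gives s_k = 5*k*(k + 6)/(8*(k**2 + 6*k + 8)).
Δs = 5*(2*k + 7)/(k**4 + 14*k**3 + 71*k**2 + 154*k + 120), as required.
Telescope: S(n) = s_(n+1) − s_(0) = 5*(n**2 + 8*n + 7)/(8*(n**2 + 8*n + 15)) − (0) = 5*(n**2 + 8*n + 7)/(8*(n**2 + 8*n + 15)).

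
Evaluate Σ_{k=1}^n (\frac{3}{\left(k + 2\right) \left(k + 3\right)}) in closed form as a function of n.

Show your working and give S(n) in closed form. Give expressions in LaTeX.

Step 1: r(k) = (k + 2)/(k + 4).
A = k + 2, B = k + 4, C = 1.
Set up (k + 2)·f(k+1) − (k + 3)·f(k) − (1) = 0.
From deg A=1, deg B=1, deg C=0: d=1.
A polynomial solution: f(k) = k/2.
R(k) = B(k−1)·f(k)/C(k) = k*(k + 3)/2; s_k = R·t_k = 3*k/(2*(k + 2)).
Verify: 3/(k**2 + 5*k + 6) matches t_k.
s_(n+1) = 3*(n + 1)/(2*(n + 3)) and s_(1) = 1/2, so S(n) = n/(n + 3).

S(n) = \frac{n}{n + 3}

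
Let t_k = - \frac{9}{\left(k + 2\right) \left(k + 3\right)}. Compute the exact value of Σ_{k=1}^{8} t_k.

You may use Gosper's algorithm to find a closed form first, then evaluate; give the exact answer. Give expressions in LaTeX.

Σ = -24/11

Step 1: r(k) = (k + 2)/(k + 4).
Take A(k)=k + 2, B(k)=k + 4, C(k)=1.
Set up (k + 2)·f(k+1) − (k + 3)·f(k) − (1) = 0.
From deg A=1, deg B=1, deg C=0: d=1.
Solve for f: f(k) = k/2 (degree 1 ≤ 1).
R(k) = B(k−1)·f(k)/C(k) = k*(k + 3)/2; s_k = R·t_k = -9*k/(2*k + 4).
s_(k+1) − s_k = -9/(k**2 + 5*k + 6) = t_k.
Telescoping: Σ = s_(9) − s_(1) = -81/22 − (-3/2) = -24/11.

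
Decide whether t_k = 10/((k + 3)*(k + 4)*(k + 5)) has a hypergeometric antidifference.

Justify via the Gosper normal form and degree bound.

Yes. s_k = 5*k*(k + 7)/(12*(k + 3)*(k + 4)).

Step 1: r(k) = (k + 3)/(k + 6).
Factor: A=k + 3; B=k + 6; C=1.
Solve (k + 3)·f(k+1) − (k + 5)·f(k) = 1.
Bound: deg f ≤ 2.
Coefficient equations give f(k) = k*(k + 7)/24.
R(k) = B(k−1)·f(k)/C(k) = k*(k + 5)*(k + 7)/24; s_k = R·t_k = 5*k*(k + 7)/(12*(k + 3)*(k + 4)).
s_(k+1) − s_k = 10/(k**3 + 12*k**2 + 47*k + 60) = t_k.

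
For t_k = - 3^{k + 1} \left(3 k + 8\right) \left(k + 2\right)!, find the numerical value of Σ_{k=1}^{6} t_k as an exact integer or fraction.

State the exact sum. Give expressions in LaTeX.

Σ = -2380855626

Step 1: r(k) = 3*(k + 3)*(3*k + 11)/(3*k + 8).
Factor: A=3*k + 9; B=1; C=k + 8/3.
Key eq: (3*k + 9)·f(k+1) = (1)·f(k) + (k + 8/3).
Bound: deg f ≤ 0.
Coefficient equations give f(k) = 1/3.
Certificate R = B(k−1)f/C = 1/(3*k + 8) gives s_k = -3**(k + 1)*factorial(k + 2).
Verify: -3**(k + 1)*(3*k + 8)*factorial(k + 2) matches t_k.
Telescoping: Σ = s_(7) − s_(1) = -2380855680 − (-54) = -2380855626.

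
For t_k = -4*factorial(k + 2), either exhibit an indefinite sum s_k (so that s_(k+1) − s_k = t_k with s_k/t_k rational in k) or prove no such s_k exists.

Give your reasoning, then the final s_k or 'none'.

none (Gosper's algorithm certifies no s_k)

t_(k+1)/t_k = k + 3.
Factor: A=k + 3; B=1; C=1.
Need (k + 3)·f(k+1) − (1)·f(k) = 1.
d = -1 from the (1,0,0) case.
d = -1 < 0 ⇒ no nonzero polynomial f; not summable.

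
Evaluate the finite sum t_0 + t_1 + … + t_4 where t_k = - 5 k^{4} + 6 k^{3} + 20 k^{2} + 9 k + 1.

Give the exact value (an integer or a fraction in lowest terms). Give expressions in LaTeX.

Ratio r(k) = (5*k**4 + 14*k**3 - 8*k**2 - 47*k - 31)/(5*k**4 - 6*k**3 - 20*k**2 - 9*k - 1).
Factor: A=1; B=1; C=k**4 - 6*k**3/5 - 4*k**2 - 9*k/5 - 1/5.
Solve (1)·f(k+1) − (1)·f(k) = k**4 - 6*k**3/5 - 4*k**2 - 9*k/5 - 1/5.
Degrees (0,0,4) ⇒ d ≤ 5.
Coefficient equations give f(k) = k**2*(k**3 - 4*k**2 - 2*k + 4)/5.
R(k) = B(k−1)·f(k)/C(k) = k**2*(k**3 - 4*k**2 - 2*k + 4)/(5*k**4 - 6*k**3 - 20*k**2 - 9*k - 1); s_k = R·t_k = k**2*(-k**3 + 4*k**2 + 2*k - 4).
Δs = -5*k**4 + 6*k**3 + 20*k**2 + 9*k + 1, as required.
Sum = s_(5) − s_(0); s_(5) = -475, s_(0) = 0 ⇒ -475.

Σ = -475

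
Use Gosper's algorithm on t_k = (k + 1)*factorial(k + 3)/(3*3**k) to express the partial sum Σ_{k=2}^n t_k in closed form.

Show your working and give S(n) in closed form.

Step 1: r(k) = (k + 2)*(k + 4)/(3*(k + 1)).
Normal form (A,B,C) = (k/3 + 4/3, 1, k + 1).
f must satisfy (k/3 + 4/3)·f(k+1) − (1)·f(k) = k + 1.
d = 0 from the (1,0,1) case.
Solve for f: f(k) = 3 (degree 0 ≤ 0).
R(k) = B(k−1)·f(k)/C(k) = 3/(k + 1); s_k = R·t_k = factorial(k + 3)/3**k.
Verify: (k + 1)*factorial(k + 3)/(3*3**k) matches t_k.
Σ_(k=2)^n t_k = s_(n+1) − s_(2) = (3**(-n - 1)*factorial(n + 4)) − (40/3), i.e. -40/3 + factorial(n + 4)/(3*3**n).

S(n) = -40/3 + factorial(n + 4)/(3*3**n)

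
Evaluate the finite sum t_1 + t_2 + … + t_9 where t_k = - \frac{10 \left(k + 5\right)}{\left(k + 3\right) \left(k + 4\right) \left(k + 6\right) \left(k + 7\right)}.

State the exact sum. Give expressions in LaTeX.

Ratio r(k) = (k + 3)*(k + 6)**2/((k + 5)**2*(k + 8)).
Gosper form: A/B · C(k+1)/C(k) with A=k + 3, B=k + 8, C=k**2 + 10*k + 25.
Key eq: (k + 3)·f(k+1) = (k + 7)·f(k) + (k**2 + 10*k + 25).
From deg A=1, deg B=1, deg C=2: d=4.
Solve for f: f(k) = k*(k + 4)*(k + 5)*(k + 9)/36 (degree 4 ≤ 4).
So s_k = (B(k−1)f/C)·t_k = (k*(k + 4)*(k + 7)*(k + 9)/(36*(k + 5)))·t_k = 5*k*(-k - 9)/(18*(k**2 + 9*k + 18)).
Verify: 10*(-k - 5)/(k**4 + 20*k**3 + 145*k**2 + 450*k + 504) matches t_k.
Σ_(k=1)^(9) t_k = s_(10) − s_(1) = -475/1872 − (-25/252) = -225/1456.

Σ = -225/1456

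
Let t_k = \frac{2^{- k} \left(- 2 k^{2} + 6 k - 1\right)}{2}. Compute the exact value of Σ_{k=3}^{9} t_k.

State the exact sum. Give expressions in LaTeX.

t_(k+1)/t_k = (k**2 - k - 3/2)/(2*k**2 - 6*k + 1).
Gosper form: A/B · C(k+1)/C(k) with A=1/2, B=1, C=k**2 - 3*k + 1/2.
Set up (1/2)·f(k+1) − (1)·f(k) − (k**2 - 3*k + 1/2) = 0.
d = 2 from the (0,0,2) case.
Solving with deg f ≤ 2: f(k) = -2*k**2 + 2*k - 1.
Then R = B(k−1)f/C = -2*(2*k**2 - 2*k + 1)/(2*k**2 - 6*k + 1), so s_k = R(k)·t_k = (2*k**2 - 2*k + 1)/2**k.
s_(k+1) − s_k = (-2*k**2 + 6*k - 1)/(2*2**k) = t_k.
Σ_(k=3)^(9) t_k = s_(10) − s_(3) = 181/1024 − (13/8) = -1483/1024.

Σ = -1483/1024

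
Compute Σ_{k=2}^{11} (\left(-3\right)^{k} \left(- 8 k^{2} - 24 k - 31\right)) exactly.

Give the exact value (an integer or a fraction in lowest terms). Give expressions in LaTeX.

Σ = 174312486

Step 1: r(k) = 3*(-8*k**2 - 40*k - 63)/(8*k**2 + 24*k + 31).
So A=-3 and B=1, with C=k**2 + 3*k + 31/8.
Need (-3)·f(k+1) − (1)·f(k) = k**2 + 3*k + 31/8.
Bound: deg f ≤ 2.
Solving with deg f ≤ 2: f(k) = -(2*k**2 + 3*k + 4)/8.
Get s_k = R·t_k = (-3)**k*(2*k**2 + 3*k + 4) with R(k) = B(k−1)f(k)/C(k) = -(2*k**2 + 3*k + 4)/(8*k**2 + 24*k + 31).
s_(k+1) − s_k = (-3)**k*(-8*k**2 - 24*k - 31) = t_k.
Telescoping: Σ = s_(12) − s_(2) = 174312648 − (162) = 174312486.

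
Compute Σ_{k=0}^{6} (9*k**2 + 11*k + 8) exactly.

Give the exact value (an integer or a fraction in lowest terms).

Σ = 1106

Ratio r(k) = (9*k**2 + 29*k + 28)/(9*k**2 + 11*k + 8).
Gosper form: A/B · C(k+1)/C(k) with A=1, B=1, C=k**2 + 11*k/9 + 8/9.
Solve (1)·f(k+1) − (1)·f(k) = k**2 + 11*k/9 + 8/9.
deg f ≤ 3 (via 0,0,2).
Solving with deg f ≤ 3: f(k) = k*(3*k**2 + k + 4)/9.
Certificate R = B(k−1)f/C = k*(3*k**2 + k + 4)/(9*k**2 + 11*k + 8) gives s_k = k*(3*k**2 + k + 4).
Check: Δs_k = 9*k**2 + 11*k + 8. ✓
Evaluate s at k=7 and k=0: 1106 and 0; difference 1106.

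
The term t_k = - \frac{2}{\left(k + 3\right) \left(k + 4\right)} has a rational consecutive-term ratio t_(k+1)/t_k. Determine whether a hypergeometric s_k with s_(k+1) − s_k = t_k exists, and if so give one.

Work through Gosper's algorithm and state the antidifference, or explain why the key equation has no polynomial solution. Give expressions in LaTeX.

s_k = - \frac{2 k}{3 k + 9}

r(k) = (k + 3)/(k + 5) after simplifying.
So A=k + 3 and B=k + 5, with C=1.
Set up (k + 3)·f(k+1) − (k + 4)·f(k) − (1) = 0.
d = 1 from the (1,1,0) case.
Match coefficients ⇒ f(k) = k/3.
Get s_k = R·t_k = -2*k/(3*k + 9) with R(k) = B(k−1)f(k)/C(k) = k*(k + 4)/3.
Verify: -2/(k**2 + 7*k + 12) matches t_k.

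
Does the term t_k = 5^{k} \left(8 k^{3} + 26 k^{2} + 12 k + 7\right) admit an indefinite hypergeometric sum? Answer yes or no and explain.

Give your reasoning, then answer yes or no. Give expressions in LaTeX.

Step 1: r(k) = 5*(8*k**3 + 50*k**2 + 88*k + 53)/(8*k**3 + 26*k**2 + 12*k + 7).
Gosper form: A/B · C(k+1)/C(k) with A=5, B=1, C=k**3 + 13*k**2/4 + 3*k/2 + 7/8.
Need (5)·f(k+1) − (1)·f(k) = k**3 + 13*k**2/4 + 3*k/2 + 7/8.
deg f ≤ 3 (via 0,0,3).
Solve for f: f(k) = (2*k**3 - k**2 - 2*k + 3)/8 (degree 3 ≤ 3).
Then R = B(k−1)f/C = (2*k**3 - k**2 - 2*k + 3)/(8*k**3 + 26*k**2 + 12*k + 7), so s_k = R(k)·t_k = 5**k*(2*k**3 - k**2 - 2*k + 3).
s_(k+1) − s_k = 5**k*(8*k**3 + 26*k**2 + 12*k + 7) = t_k.

Yes. s_k = 5^{k} \left(2 k^{3} - k^{2} - 2 k + 3\right).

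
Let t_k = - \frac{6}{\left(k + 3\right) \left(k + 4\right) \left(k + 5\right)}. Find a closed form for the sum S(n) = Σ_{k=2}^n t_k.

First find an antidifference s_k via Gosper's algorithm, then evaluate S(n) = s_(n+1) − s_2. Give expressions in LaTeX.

S(n) = \frac{- n^{2} - 9 n + 10}{10 \left(n^{2} + 9 n + 20\right)}

t_(k+1)/t_k = (k + 3)/(k + 6).
A = k + 3, B = k + 6, C = 1.
Need (k + 3)·f(k+1) − (k + 5)·f(k) = 1.
Degrees (1,1,0) ⇒ d ≤ 2.
Match coefficients ⇒ f(k) = k*(k + 7)/24.
R(k) = B(k−1)·f(k)/C(k) = k*(k + 5)*(k + 7)/24; s_k = R·t_k = k*(-k - 7)/(4*(k + 3)*(k + 4)).
s_(k+1) − s_k = -6/(k**3 + 12*k**2 + 47*k + 60) = t_k.
s_(n+1) = (-n**2 - 9*n - 8)/(4*(n**2 + 9*n + 20)) and s_(2) = -3/20, so S(n) = (-n**2 - 9*n + 10)/(10*(n**2 + 9*n + 20)).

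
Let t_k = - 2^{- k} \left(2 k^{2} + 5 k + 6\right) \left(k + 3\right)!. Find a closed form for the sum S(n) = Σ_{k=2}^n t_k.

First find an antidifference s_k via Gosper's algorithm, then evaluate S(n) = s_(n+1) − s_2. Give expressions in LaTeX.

S(n) = 180 - 2 \cdot 2^{- n} n \left(n + 4\right)! - 2^{- n} \left(n + 4\right)!

Ratio r(k) = (k + 4)*(5*k + 2*(k + 1)**2 + 11)/(2*(2*k**2 + 5*k + 6)).
Take A(k)=k/2 + 2, B(k)=1, C(k)=k**2 + 5*k/2 + 3.
Need (k/2 + 2)·f(k+1) − (1)·f(k) = k**2 + 5*k/2 + 3.
Bound: deg f ≤ 1.
Match coefficients ⇒ f(k) = 2*k - 1.
Get s_k = R·t_k = -2**(1 - k)*(2*k - 1)*factorial(k + 3) with R(k) = B(k−1)f(k)/C(k) = 2*(2*k - 1)/(2*k**2 + 5*k + 6).
s_(k+1) − s_k = -(2*k**2 + 5*k + 6)*factorial(k + 3)/2**k = t_k.
s_(n+1) = -(2*n + 1)*factorial(n + 4)/2**n and s_(2) = -180, so S(n) = 180 - 2*n*factorial(n + 4)/2**n - factorial(n + 4)/2**n.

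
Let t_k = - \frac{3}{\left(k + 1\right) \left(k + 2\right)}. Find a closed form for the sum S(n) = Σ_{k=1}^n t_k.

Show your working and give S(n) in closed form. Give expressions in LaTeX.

t_(k+1)/t_k = (k + 1)/(k + 3).
Factor: A=k + 1; B=k + 3; C=1.
f must satisfy (k + 1)·f(k+1) − (k + 2)·f(k) = 1.
From deg A=1, deg B=1, deg C=0: d=1.
A polynomial solution: f(k) = k.
Then R = B(k−1)f/C = k*(k + 2), so s_k = R(k)·t_k = -3*k/(k + 1).
Check: Δs_k = -3/(k**2 + 3*k + 2). ✓
Telescope: S(n) = s_(n+1) − s_(1) = 3*(-n - 1)/(n + 2) − (-3/2) = -3*n/(2*n + 4).

S(n) = - \frac{3 n}{2 n + 4}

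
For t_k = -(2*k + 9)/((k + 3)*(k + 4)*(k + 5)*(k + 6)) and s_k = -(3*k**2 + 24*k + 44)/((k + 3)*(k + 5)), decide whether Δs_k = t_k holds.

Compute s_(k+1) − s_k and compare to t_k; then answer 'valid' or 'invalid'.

Valid: the claim telescopes to t_k.

s_(k+1) = (-24*k - 3*(k + 1)**2 - 68)/((k + 4)*(k + 6))
s_(k+1) − s_k = (-2*k - 9)/(k**4 + 18*k**3 + 119*k**2 + 342*k + 360)
(s_(k+1) − s_k) − t_k = 0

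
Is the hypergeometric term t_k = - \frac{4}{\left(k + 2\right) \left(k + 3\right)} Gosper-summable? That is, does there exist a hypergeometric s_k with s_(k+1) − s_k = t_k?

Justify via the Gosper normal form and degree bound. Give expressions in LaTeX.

Yes. s_k = - \frac{2 k}{k + 2}.

The ratio is (k + 2)/(k + 4).
A = k + 2, B = k + 4, C = 1.
Key eq: (k + 2)·f(k+1) = (k + 3)·f(k) + (1).
Degrees (1,1,0) ⇒ d ≤ 1.
Match coefficients ⇒ f(k) = k/2.
Certificate R = B(k−1)f/C = k*(k + 3)/2 gives s_k = -2*k/(k + 2).
Check: Δs_k = -4/(k**2 + 5*k + 6). ✓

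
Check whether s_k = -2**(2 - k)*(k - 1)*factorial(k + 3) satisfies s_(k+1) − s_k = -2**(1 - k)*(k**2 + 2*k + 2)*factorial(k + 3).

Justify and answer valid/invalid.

Valid: the claim telescopes to t_k.

s_(k+1) = -2**(1 - k)*k*factorial(k + 4)
s_(k+1) − s_k = -2**(1 - k)*(k**2 + 2*k + 2)*factorial(k + 3)
(s_(k+1) − s_k) − t_k = 0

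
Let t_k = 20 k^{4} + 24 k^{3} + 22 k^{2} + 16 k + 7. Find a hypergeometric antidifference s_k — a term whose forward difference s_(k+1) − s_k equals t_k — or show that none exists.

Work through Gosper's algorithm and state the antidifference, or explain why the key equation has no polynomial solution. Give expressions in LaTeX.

s_k = k \left(4 k^{4} - 4 k^{3} + 2 k^{2} + 3 k + 2\right)

Step 1: r(k) = (20*k**4 + 104*k**3 + 214*k**2 + 212*k + 89)/(20*k**4 + 24*k**3 + 22*k**2 + 16*k + 7).
Factor: A=1; B=1; C=k**4 + 6*k**3/5 + 11*k**2/10 + 4*k/5 + 7/20.
Solve (1)·f(k+1) − (1)·f(k) = k**4 + 6*k**3/5 + 11*k**2/10 + 4*k/5 + 7/20.
From deg A=0, deg B=0, deg C=4: d=5.
Coefficient equations give f(k) = k*(4*k**4 - 4*k**3 + 2*k**2 + 3*k + 2)/20.
Get s_k = R·t_k = k*(4*k**4 - 4*k**3 + 2*k**2 + 3*k + 2) with R(k) = B(k−1)f(k)/C(k) = k*(4*k**4 - 4*k**3 + 2*k**2 + 3*k + 2)/(20*k**4 + 24*k**3 + 22*k**2 + 16*k + 7).
Check: Δs_k = 20*k**4 + 24*k**3 + 22*k**2 + 16*k + 7. ✓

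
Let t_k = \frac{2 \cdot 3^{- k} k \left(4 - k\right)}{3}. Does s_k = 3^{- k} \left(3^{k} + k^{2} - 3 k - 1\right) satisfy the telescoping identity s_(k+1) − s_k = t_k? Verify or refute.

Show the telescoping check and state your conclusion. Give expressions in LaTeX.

valid (s_(k+1) − s_k reduces to t_k)

s_(k+1) = (3*3**k + k**2 - k - 3)/(3*3**k)
s_(k+1) − s_k = 2*k*(4 - k)/(3*3**k)
(s_(k+1) − s_k) − t_k = 0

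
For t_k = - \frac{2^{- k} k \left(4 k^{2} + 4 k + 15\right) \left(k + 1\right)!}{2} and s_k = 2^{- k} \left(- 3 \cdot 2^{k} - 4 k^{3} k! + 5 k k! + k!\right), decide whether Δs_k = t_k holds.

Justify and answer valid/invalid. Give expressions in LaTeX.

Valid — Δs_k = t_k.

s_(k+1) = (-6*2**k - 4*k**4*factorial(k) - 16*k**3*factorial(k) - 19*k**2*factorial(k) - 5*k*factorial(k) + 2*factorial(k))/(2*2**k)
s_(k+1) − s_k = -k*(4*k**2 + 4*k + 15)*factorial(k + 1)/(2*2**k)
(s_(k+1) − s_k) − t_k = 0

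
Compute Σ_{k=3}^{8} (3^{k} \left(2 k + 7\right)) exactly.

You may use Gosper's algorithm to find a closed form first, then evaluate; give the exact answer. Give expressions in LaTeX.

r(k) = 3*(2*k + 9)/(2*k + 7) after simplifying.
Gosper form: A/B · C(k+1)/C(k) with A=3, B=1, C=k + 7/2.
Set up (3)·f(k+1) − (1)·f(k) − (k + 7/2) = 0.
deg f ≤ 1 (via 0,0,1).
Match coefficients ⇒ f(k) = (k + 2)/2.
Certificate R = B(k−1)f/C = (k + 2)/(2*k + 7) gives s_k = 3**k*(k + 2).
Check: Δs_k = 3**k*(2*k + 7). ✓
Evaluate s at k=9 and k=3: 216513 and 135; difference 216378.

Σ = 216378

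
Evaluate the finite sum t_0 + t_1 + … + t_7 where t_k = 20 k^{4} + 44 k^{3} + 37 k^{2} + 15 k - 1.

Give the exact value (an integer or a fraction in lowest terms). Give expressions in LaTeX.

t_(k+1)/t_k = (20*k**4 + 124*k**3 + 289*k**2 + 301*k + 115)/(20*k**4 + 44*k**3 + 37*k**2 + 15*k - 1).
Gosper form: A/B · C(k+1)/C(k) with A=1, B=1, C=k**4 + 11*k**3/5 + 37*k**2/20 + 3*k/4 - 1/20.
Key eq: (1)·f(k+1) = (1)·f(k) + (k**4 + 11*k**3/5 + 37*k**2/20 + 3*k/4 - 1/20).
deg f ≤ 5 (via 0,0,4).
A polynomial solution: f(k) = k*(4*k**4 + k**3 - 3*k**2 - 3)/20.
R(k) = B(k−1)·f(k)/C(k) = k*(4*k**4 + k**3 - 3*k**2 - 3)/(20*k**4 + 44*k**3 + 37*k**2 + 15*k - 1); s_k = R·t_k = k*(4*k**4 + k**3 - 3*k**2 - 3).
Check: Δs_k = 20*k**4 + 44*k**3 + 37*k**2 + 15*k - 1. ✓
Σ_(k=0)^(7) t_k = s_(8) − s_(0) = 133608 − (0) = 133608.

Σ = 133608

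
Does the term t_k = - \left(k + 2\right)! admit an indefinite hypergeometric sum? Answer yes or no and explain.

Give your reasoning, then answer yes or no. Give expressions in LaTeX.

Compute t_(k+1)/t_k: get k + 3.
Gosper form: A/B · C(k+1)/C(k) with A=k + 3, B=1, C=1.
Key eq: (k + 3)·f(k+1) = (1)·f(k) + (1).
deg f ≤ -1 (via 1,0,0).
deg f ≤ -1 is impossible — no certificate.

No. Not Gosper-summable.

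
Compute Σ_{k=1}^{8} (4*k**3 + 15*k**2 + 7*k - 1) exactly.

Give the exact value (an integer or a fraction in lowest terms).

Σ = 8488

Compute t_(k+1)/t_k: get (4*k**3 + 27*k**2 + 49*k + 25)/(4*k**3 + 15*k**2 + 7*k - 1).
Factor: A=1; B=1; C=k**3 + 15*k**2/4 + 7*k/4 - 1/4.
f must satisfy (1)·f(k+1) − (1)·f(k) = k**3 + 15*k**2/4 + 7*k/4 - 1/4.
d = 4 from the (0,0,3) case.
Match coefficients ⇒ f(k) = k*(k**3 + 3*k**2 - 3*k - 2)/4.
Certificate R = B(k−1)f/C = k*(k**3 + 3*k**2 - 3*k - 2)/(4*k**3 + 15*k**2 + 7*k - 1) gives s_k = k*(k**3 + 3*k**2 - 3*k - 2).
Δs = 4*k**3 + 15*k**2 + 7*k - 1, as required.
Sum = s_(9) − s_(1); s_(9) = 8487, s_(1) = -1 ⇒ 8488.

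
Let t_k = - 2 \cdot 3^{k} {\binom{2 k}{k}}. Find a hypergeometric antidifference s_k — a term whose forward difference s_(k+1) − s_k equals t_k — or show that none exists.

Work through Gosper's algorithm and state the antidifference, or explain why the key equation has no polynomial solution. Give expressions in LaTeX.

Step 1: r(k) = 6*(2*k + 1)/(k + 1).
Factor: A=12*k + 6; B=k + 1; C=1.
Key eq: (12*k + 6)·f(k+1) = (k)·f(k) + (1).
From deg A=1, deg B=1, deg C=0: d=-1.
deg f ≤ -1 is impossible — no certificate.

none — t_k is not Gosper-summable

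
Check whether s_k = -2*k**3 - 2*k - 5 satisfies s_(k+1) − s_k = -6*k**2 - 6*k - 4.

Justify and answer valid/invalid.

valid (s_(k+1) − s_k reduces to t_k)

s_(k+1) = -2*k - 2*(k + 1)**3 - 7
s_(k+1) − s_k = 2*k**3 - 2*(k + 1)**3 - 2
(s_(k+1) − s_k) − t_k = 0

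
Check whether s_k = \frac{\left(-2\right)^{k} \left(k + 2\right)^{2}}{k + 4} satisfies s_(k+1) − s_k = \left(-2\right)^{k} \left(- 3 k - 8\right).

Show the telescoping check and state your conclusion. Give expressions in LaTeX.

s_(k+1) = (-2)**(k + 1)*(k + 3)**2/(k + 5)
s_(k+1) − s_k = (-2)**k*(-3*k**3 - 29*k**2 - 90*k - 92)/(k**2 + 9*k + 20)
(s_(k+1) − s_k) − t_k = 2*(-2)**k*(3*k**2 + 21*k + 34)/(k**2 + 9*k + 20)

Invalid: residual \frac{2 \left(-2\right)^{k} \left(3 k^{2} + 21 k + 34\right)}{k^{2} + 9 k + 20} ≠ 0.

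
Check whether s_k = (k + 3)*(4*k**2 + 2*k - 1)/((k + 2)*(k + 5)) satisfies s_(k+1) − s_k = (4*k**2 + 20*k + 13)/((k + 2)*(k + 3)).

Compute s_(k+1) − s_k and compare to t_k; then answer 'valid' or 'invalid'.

Invalid: residual 4*(-13*k**2 - 54*k - 34)/(k**4 + 16*k**3 + 91*k**2 + 216*k + 180) ≠ 0.

s_(k+1) = (k + 4)*(2*k + 4*(k + 1)**2 + 1)/((k + 3)*(k + 6))
s_(k+1) − s_k = (4*k**4 + 64*k**3 + 301*k**2 + 527*k + 254)/(k**4 + 16*k**3 + 91*k**2 + 216*k + 180)
(s_(k+1) − s_k) − t_k = 4*(-13*k**2 - 54*k - 34)/(k**4 + 16*k**3 + 91*k**2 + 216*k + 180)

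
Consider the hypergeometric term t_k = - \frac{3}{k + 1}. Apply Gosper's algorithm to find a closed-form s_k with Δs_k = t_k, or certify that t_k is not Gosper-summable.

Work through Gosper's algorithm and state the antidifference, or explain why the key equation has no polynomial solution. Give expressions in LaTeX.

Step 1: r(k) = (k + 1)/(k + 2).
So A=k + 1 and B=k + 2, with C=1.
Set up (k + 1)·f(k+1) − (k + 1)·f(k) − (1) = 0.
deg f ≤ 0 (via 1,1,0).
f = c0 ⇒ A·f(k+1) − B(k−1)·f(k) − C = -1. The system {-1 = 0} is inconsistent; no antidifference.

none (Gosper's algorithm certifies no s_k)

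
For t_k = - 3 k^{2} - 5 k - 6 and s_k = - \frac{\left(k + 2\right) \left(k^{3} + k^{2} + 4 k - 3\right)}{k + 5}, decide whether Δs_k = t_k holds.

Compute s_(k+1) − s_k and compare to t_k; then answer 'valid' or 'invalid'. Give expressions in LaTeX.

s_(k+1) = -(k + 3)*(4*k + (k + 1)**3 + (k + 1)**2 + 1)/(k + 6)
s_(k+1) − s_k = (-3*k**4 - 32*k**3 - 94*k**2 - 135*k - 81)/(k**2 + 11*k + 30)
(s_(k+1) − s_k) − t_k = 3*(2*k**3 + 19*k**2 + 27*k + 33)/(k**2 + 11*k + 30)

Invalid: residual \frac{3 \left(2 k^{3} + 19 k^{2} + 27 k + 33\right)}{k^{2} + 11 k + 30} ≠ 0.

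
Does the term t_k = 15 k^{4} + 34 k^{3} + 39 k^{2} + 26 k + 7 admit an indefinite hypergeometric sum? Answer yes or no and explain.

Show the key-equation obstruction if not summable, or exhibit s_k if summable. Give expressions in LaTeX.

r(k) = (15*k**4 + 94*k**3 + 231*k**2 + 266*k + 121)/(15*k**4 + 34*k**3 + 39*k**2 + 26*k + 7) after simplifying.
A = 1, B = 1, C = k**4 + 34*k**3/15 + 13*k**2/5 + 26*k/15 + 7/15.
f must satisfy (1)·f(k+1) − (1)·f(k) = k**4 + 34*k**3/15 + 13*k**2/5 + 26*k/15 + 7/15.
Bound: deg f ≤ 5.
Solving with deg f ≤ 5: f(k) = k**2*(3*k**3 + k**2 + k + 2)/15.
So s_k = (B(k−1)f/C)·t_k = (k**2*(3*k**3 + k**2 + k + 2)/(15*k**4 + 34*k**3 + 39*k**2 + 26*k + 7))·t_k = k**2*(3*k**3 + k**2 + k + 2).
s_(k+1) − s_k = 15*k**4 + 34*k**3 + 39*k**2 + 26*k + 7 = t_k.

Yes. s_k = k^{2} \left(3 k^{3} + k^{2} + k + 2\right).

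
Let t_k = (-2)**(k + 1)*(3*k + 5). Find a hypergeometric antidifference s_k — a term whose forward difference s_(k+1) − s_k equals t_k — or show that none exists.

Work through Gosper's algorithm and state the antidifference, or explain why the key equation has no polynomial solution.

s_k = 2*(-2)**k*(k + 1)

Ratio r(k) = 2*(-3*k - 8)/(3*k + 5).
Factor: A=-2; B=1; C=k + 5/3.
Set up (-2)·f(k+1) − (1)·f(k) − (k + 5/3) = 0.
Bound: deg f ≤ 1.
Solve for f: f(k) = -(k + 1)/3 (degree 1 ≤ 1).
Then R = B(k−1)f/C = -(k + 1)/(3*k + 5), so s_k = R(k)·t_k = 2*(-2)**k*(k + 1).
Δs = (-2)**(k + 1)*(3*k + 5), as required.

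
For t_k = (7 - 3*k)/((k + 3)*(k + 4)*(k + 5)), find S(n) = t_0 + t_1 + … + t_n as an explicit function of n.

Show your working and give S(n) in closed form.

S(n) = (-n**2 + 27*n + 28)/(12*(n**2 + 9*n + 20))

Compute t_(k+1)/t_k: get (k + 3)*(3*k - 4)/((k + 6)*(3*k - 7)).
Factor: A=k + 3; B=k + 6; C=k - 7/3.
Need (k + 3)·f(k+1) − (k + 5)·f(k) = k - 7/3.
Degrees (1,1,1) ⇒ d ≤ 2.
Match coefficients ⇒ f(k) = k*(k - 29)/36.
Get s_k = R·t_k = k*(29 - k)/(12*(k + 3)*(k + 4)) with R(k) = B(k−1)f(k)/C(k) = k*(k - 29)*(k + 5)/(12*(3*k - 7)).
Δs = (7 - 3*k)/(k**3 + 12*k**2 + 47*k + 60), as required.
Telescope: S(n) = s_(n+1) − s_(0) = (-n**2 + 27*n + 28)/(12*(n**2 + 9*n + 20)) − (0) = (-n**2 + 27*n + 28)/(12*(n**2 + 9*n + 20)).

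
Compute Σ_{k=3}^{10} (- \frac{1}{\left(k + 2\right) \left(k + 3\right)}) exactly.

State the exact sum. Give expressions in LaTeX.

Σ = -8/65

Step 1: r(k) = (k + 2)/(k + 4).
So A=k + 2 and B=k + 4, with C=1.
Key eq: (k + 2)·f(k+1) = (k + 3)·f(k) + (1).
From deg A=1, deg B=1, deg C=0: d=1.
Coefficient equations give f(k) = k/2.
R(k) = B(k−1)·f(k)/C(k) = k*(k + 3)/2; s_k = R·t_k = -k/(2*k + 4).
s_(k+1) − s_k = -1/(k**2 + 5*k + 6) = t_k.
Evaluate s at k=11 and k=3: -11/26 and -3/10; difference -8/65.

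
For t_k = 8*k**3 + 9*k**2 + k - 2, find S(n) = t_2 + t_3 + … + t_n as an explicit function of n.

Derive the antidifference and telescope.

Compute t_(k+1)/t_k: get (8*k**3 + 33*k**2 + 43*k + 16)/(8*k**3 + 9*k**2 + k - 2).
A = 1, B = 1, C = k**3 + 9*k**2/8 + k/8 - 1/4.
Key eq: (1)·f(k+1) = (1)·f(k) + (k**3 + 9*k**2/8 + k/8 - 1/4).
d = 4 from the (0,0,3) case.
Coefficient equations give f(k) = k*(2*k**3 - k**2 - 2*k - 1)/8.
R(k) = B(k−1)·f(k)/C(k) = k*(2*k**3 - k**2 - 2*k - 1)/(8*k**3 + 9*k**2 + k - 2); s_k = R·t_k = k*(2*k**3 - k**2 - 2*k - 1).
Check: Δs_k = 8*k**3 + 9*k**2 + k - 2. ✓
Telescope: S(n) = s_(n+1) − s_(2) = 2*n**4 + 7*n**3 + 7*n**2 - 2 − (14) = 2*n**4 + 7*n**3 + 7*n**2 - 16.

S(n) = 2*n**4 + 7*n**3 + 7*n**2 - 16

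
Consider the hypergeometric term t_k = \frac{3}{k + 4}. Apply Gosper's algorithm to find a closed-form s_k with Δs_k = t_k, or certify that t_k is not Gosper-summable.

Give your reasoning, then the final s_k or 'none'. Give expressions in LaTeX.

not Gosper-summable; s_k does not exist

Compute t_(k+1)/t_k: get (k + 4)/(k + 5).
Factor: A=k + 4; B=k + 5; C=1.
Set up (k + 4)·f(k+1) − (k + 4)·f(k) − (1) = 0.
deg f ≤ 0 (via 1,1,0).
f = c0 ⇒ A·f(k+1) − B(k−1)·f(k) − C = -1. The system {-1 = 0} is inconsistent; no antidifference.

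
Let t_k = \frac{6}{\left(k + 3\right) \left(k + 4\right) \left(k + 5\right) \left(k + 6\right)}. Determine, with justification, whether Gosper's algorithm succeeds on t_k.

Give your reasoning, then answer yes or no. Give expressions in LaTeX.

Yes. s_k = \frac{k \left(k^{2} + 12 k + 47\right)}{30 \left(k + 3\right) \left(k + 4\right) \left(k + 5\right)}.

Ratio r(k) = (k + 3)/(k + 7).
Gosper form: A/B · C(k+1)/C(k) with A=k + 3, B=k + 7, C=1.
Need (k + 3)·f(k+1) − (k + 6)·f(k) = 1.
deg f ≤ 3 (via 1,1,0).
Solve for f: f(k) = k*(k**2 + 12*k + 47)/180 (degree 3 ≤ 3).
Certificate R = B(k−1)f/C = k*(k + 6)*(k**2 + 12*k + 47)/180 gives s_k = k*(k**2 + 12*k + 47)/(30*(k + 3)*(k + 4)*(k + 5)).
s_(k+1) − s_k = 6/(k**4 + 18*k**3 + 119*k**2 + 342*k + 360) = t_k.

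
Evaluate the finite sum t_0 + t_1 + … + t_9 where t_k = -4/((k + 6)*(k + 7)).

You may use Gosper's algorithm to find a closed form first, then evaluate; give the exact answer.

Σ = -5/12

Ratio r(k) = (k + 6)/(k + 8).
Take A(k)=k + 6, B(k)=k + 8, C(k)=1.
Key eq: (k + 6)·f(k+1) = (k + 7)·f(k) + (1).
deg f ≤ 1 (via 1,1,0).
A polynomial solution: f(k) = k/6.
Get s_k = R·t_k = -2*k/(3*k + 18) with R(k) = B(k−1)f(k)/C(k) = k*(k + 7)/6.
s_(k+1) − s_k = -4/(k**2 + 13*k + 42) = t_k.
Evaluate s at k=10 and k=0: -5/12 and 0; difference -5/12.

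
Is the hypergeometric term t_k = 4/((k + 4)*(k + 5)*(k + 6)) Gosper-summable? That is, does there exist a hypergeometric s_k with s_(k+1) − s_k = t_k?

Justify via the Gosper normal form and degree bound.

Yes. s_k = k*(k + 9)/(10*(k + 4)*(k + 5)).

r(k) = (k + 4)/(k + 7) after simplifying.
So A=k + 4 and B=k + 7, with C=1.
Solve (k + 4)·f(k+1) − (k + 6)·f(k) = 1.
From deg A=1, deg B=1, deg C=0: d=2.
A polynomial solution: f(k) = k*(k + 9)/40.
Certificate R = B(k−1)f/C = k*(k + 6)*(k + 9)/40 gives s_k = k*(k + 9)/(10*(k + 4)*(k + 5)).
Check: Δs_k = 4/(k**3 + 15*k**2 + 74*k + 120). ✓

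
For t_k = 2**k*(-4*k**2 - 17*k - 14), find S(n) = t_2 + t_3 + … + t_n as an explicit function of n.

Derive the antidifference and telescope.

Step 1: r(k) = 2*(4*k**2 + 25*k + 35)/(4*k**2 + 17*k + 14).
A = 2, B = 1, C = k**2 + 17*k/4 + 7/2.
Solve (2)·f(k+1) − (1)·f(k) = k**2 + 17*k/4 + 7/2.
From deg A=0, deg B=0, deg C=2: d=2.
A polynomial solution: f(k) = (4*k**2 + k + 4)/4.
Certificate R = B(k−1)f/C = (4*k**2 + k + 4)/(4*k**2 + 17*k + 14) gives s_k = 2**k*(-4*k**2 - k - 4).
Δs = 2**k*(-4*k**2 - 17*k - 14), as required.
Σ_(k=2)^n t_k = s_(n+1) − s_(2) = (2**(n + 1)*(-4*n**2 - 9*n - 9)) − (-88), i.e. -8*2**n*n**2 - 18*2**n*n - 18*2**n + 88.

S(n) = -8*2**n*n**2 - 18*2**n*n - 18*2**n + 88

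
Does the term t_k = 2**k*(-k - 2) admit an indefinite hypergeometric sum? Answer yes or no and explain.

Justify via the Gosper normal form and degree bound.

t_(k+1)/t_k = 2*(k + 3)/(k + 2).
So A=2 and B=1, with C=k + 2.
Set up (2)·f(k+1) − (1)·f(k) − (k + 2) = 0.
d = 1 from the (0,0,1) case.
A polynomial solution: f(k) = k.
So s_k = (B(k−1)f/C)·t_k = (k/(k + 2))·t_k = -2**k*k.
s_(k+1) − s_k = 2**k*(-k - 2) = t_k.

Yes. s_k = -2**k*k.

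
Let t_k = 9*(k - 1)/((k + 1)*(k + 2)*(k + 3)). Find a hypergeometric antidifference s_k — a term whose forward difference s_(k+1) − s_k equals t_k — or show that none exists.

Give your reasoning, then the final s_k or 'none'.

s_k = -9*k/((k + 1)*(k + 2))

Compute t_(k+1)/t_k: get k*(k + 1)/((k - 1)*(k + 4)).
Normal form (A,B,C) = (k + 1, k + 4, k - 1).
f must satisfy (k + 1)·f(k+1) − (k + 3)·f(k) = k - 1.
Degrees (1,1,1) ⇒ d ≤ 2.
A polynomial solution: f(k) = -k.
Then R = B(k−1)f/C = -k*(k + 3)/(k - 1), so s_k = R(k)·t_k = -9*k/((k + 1)*(k + 2)).
s_(k+1) − s_k = 9*(k - 1)/(k**3 + 6*k**2 + 11*k + 6) = t_k.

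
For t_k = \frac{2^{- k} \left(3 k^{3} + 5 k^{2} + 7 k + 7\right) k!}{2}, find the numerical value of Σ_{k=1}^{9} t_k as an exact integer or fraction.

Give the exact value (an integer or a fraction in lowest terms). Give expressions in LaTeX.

Σ = 1126911

t_(k+1)/t_k = (3*k**4 + 17*k**3 + 40*k**2 + 48*k + 22)/(2*(3*k**3 + 5*k**2 + 7*k + 7)).
Factor: A=k/2 + 1/2; B=1; C=k**3 + 5*k**2/3 + 7*k/3 + 7/3.
Key eq: (k/2 + 1/2)·f(k+1) = (1)·f(k) + (k**3 + 5*k**2/3 + 7*k/3 + 7/3).
From deg A=1, deg B=0, deg C=3: d=2.
Coefficient equations give f(k) = 2*(3*k**2 + 2*k - 2)/3.
Then R = B(k−1)f/C = 2*(3*k**2 + 2*k - 2)/(3*k**3 + 5*k**2 + 7*k + 7), so s_k = R(k)·t_k = (3*k**2 + 2*k - 2)*factorial(k)/2**k.
s_(k+1) − s_k = (3*k**3 + 5*k**2 + 7*k + 7)*factorial(k)/(2*2**k) = t_k.
Sum = s_(10) − s_(1); s_(10) = 2253825/2, s_(1) = 3/2 ⇒ 1126911.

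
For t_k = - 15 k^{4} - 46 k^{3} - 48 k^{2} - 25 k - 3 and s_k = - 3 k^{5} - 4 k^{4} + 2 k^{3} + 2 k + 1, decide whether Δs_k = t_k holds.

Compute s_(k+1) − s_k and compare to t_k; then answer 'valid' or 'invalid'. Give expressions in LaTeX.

s_(k+1) = 2*k - 3*(k + 1)**5 - 4*(k + 1)**4 + 2*(k + 1)**3 + 3
s_(k+1) − s_k = -15*k**4 - 46*k**3 - 48*k**2 - 25*k - 3
(s_(k+1) − s_k) − t_k = 0

Valid — Δs_k = t_k.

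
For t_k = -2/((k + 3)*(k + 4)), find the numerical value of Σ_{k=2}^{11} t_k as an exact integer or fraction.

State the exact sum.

Compute t_(k+1)/t_k: get (k + 3)/(k + 5).
Normal form (A,B,C) = (k + 3, k + 5, 1).
Set up (k + 3)·f(k+1) − (k + 4)·f(k) − (1) = 0.
Bound: deg f ≤ 1.
A polynomial solution: f(k) = k/3.
So s_k = (B(k−1)f/C)·t_k = (k*(k + 4)/3)·t_k = -2*k/(3*k + 9).
s_(k+1) − s_k = -2/(k**2 + 7*k + 12) = t_k.
Evaluate s at k=12 and k=2: -8/15 and -4/15; difference -4/15.

Σ = -4/15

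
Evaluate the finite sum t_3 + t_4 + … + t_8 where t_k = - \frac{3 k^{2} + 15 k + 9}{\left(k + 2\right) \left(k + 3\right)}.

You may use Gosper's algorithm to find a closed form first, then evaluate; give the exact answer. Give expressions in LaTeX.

t_(k+1)/t_k = (k + 2)*(5*k + (k + 1)**2 + 8)/((k + 4)*(k**2 + 5*k + 3)).
Factor: A=k + 2; B=k + 4; C=k**2 + 5*k + 3.
Need (k + 2)·f(k+1) − (k + 3)·f(k) = k**2 + 5*k + 3.
d = 2 from the (1,1,2) case.
A polynomial solution: f(k) = k*(2*k + 1)/2.
Then R = B(k−1)f/C = k*(k + 3)*(2*k + 1)/(2*(k**2 + 5*k + 3)), so s_k = R(k)·t_k = -3*k*(2*k + 1)/(2*k + 4).
Verify: 3*(-k**2 - 5*k - 3)/(k**2 + 5*k + 6) matches t_k.
Telescoping: Σ = s_(9) − s_(3) = -513/22 − (-63/10) = -936/55.

Σ = -936/55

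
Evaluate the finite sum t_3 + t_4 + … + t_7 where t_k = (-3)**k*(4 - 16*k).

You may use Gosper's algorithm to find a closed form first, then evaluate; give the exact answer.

Σ = 183924

Step 1: r(k) = 3*(-4*k - 3)/(4*k - 1).
Normal form (A,B,C) = (-3, 1, k - 1/4).
f must satisfy (-3)·f(k+1) − (1)·f(k) = k - 1/4.
Bound: deg f ≤ 1.
A polynomial solution: f(k) = -(k - 1)/4.
R(k) = B(k−1)·f(k)/C(k) = -(k - 1)/(4*k - 1); s_k = R·t_k = 4*(-3)**k*(k - 1).
Verify: (-3)**k*(4 - 16*k) matches t_k.
Evaluate s at k=8 and k=3: 183708 and -216; difference 183924.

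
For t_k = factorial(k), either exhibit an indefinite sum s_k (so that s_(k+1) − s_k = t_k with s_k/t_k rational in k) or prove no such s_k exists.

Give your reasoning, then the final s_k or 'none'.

none — t_k is not Gosper-summable

Step 1: r(k) = k + 1.
Factor: A=k + 1; B=1; C=1.
Solve (k + 1)·f(k+1) − (1)·f(k) = 1.
deg f ≤ -1 (via 1,0,0).
Bound -1 < 0, so the key equation has no polynomial solution.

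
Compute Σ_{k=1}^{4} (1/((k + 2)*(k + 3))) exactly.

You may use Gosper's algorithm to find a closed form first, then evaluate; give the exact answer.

Σ = 4/21

The ratio is (k + 2)/(k + 4).
Gosper form: A/B · C(k+1)/C(k) with A=k + 2, B=k + 4, C=1.
Key eq: (k + 2)·f(k+1) = (k + 3)·f(k) + (1).
d = 1 from the (1,1,0) case.
A polynomial solution: f(k) = k/2.
Get s_k = R·t_k = k/(2*(k + 2)) with R(k) = B(k−1)f(k)/C(k) = k*(k + 3)/2.
s_(k+1) − s_k = 1/(k**2 + 5*k + 6) = t_k.
Σ_(k=1)^(4) t_k = s_(5) − s_(1) = 5/14 − (1/6) = 4/21.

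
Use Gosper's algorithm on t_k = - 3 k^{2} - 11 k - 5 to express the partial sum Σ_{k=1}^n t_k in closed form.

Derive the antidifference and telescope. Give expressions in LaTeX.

S(n) = n \left(- n^{2} - 7 n - 11\right)

Ratio r(k) = (3*k**2 + 17*k + 19)/(3*k**2 + 11*k + 5).
Gosper form: A/B · C(k+1)/C(k) with A=1, B=1, C=k**2 + 11*k/3 + 5/3.
Solve (1)·f(k+1) − (1)·f(k) = k**2 + 11*k/3 + 5/3.
From deg A=0, deg B=0, deg C=2: d=3.
Solving with deg f ≤ 3: f(k) = k**2*(k + 4)/3.
So s_k = (B(k−1)f/C)·t_k = (k**2*(k + 4)/(3*k**2 + 11*k + 5))·t_k = k**2*(-k - 4).
s_(k+1) − s_k = -3*k**2 - 11*k - 5 = t_k.
s_(n+1) = -n**3 - 7*n**2 - 11*n - 5 and s_(1) = -5, so S(n) = n*(-n**2 - 7*n - 11).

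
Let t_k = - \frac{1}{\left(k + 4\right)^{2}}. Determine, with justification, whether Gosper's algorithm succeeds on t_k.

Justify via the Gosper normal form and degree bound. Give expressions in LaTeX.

The ratio is (k + 4)**2/(k + 5)**2.
A = k**2 + 8*k + 16, B = k**2 + 10*k + 25, C = 1.
Solve (k**2 + 8*k + 16)·f(k+1) − (k**2 + 8*k + 16)·f(k) = 1.
From deg A=2, deg B=2, deg C=0: d=0.
Generic f = c0 gives residual -1; -1 = 0 cannot hold, so t_k is not Gosper-summable.

No. Not Gosper-summable.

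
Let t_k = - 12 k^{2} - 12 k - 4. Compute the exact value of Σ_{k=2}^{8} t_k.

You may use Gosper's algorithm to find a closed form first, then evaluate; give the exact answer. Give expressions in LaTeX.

r(k) = (3*k**2 + 9*k + 7)/(3*k**2 + 3*k + 1) after simplifying.
A = 1, B = 1, C = k**2 + k + 1/3.
Set up (1)·f(k+1) − (1)·f(k) − (k**2 + k + 1/3) = 0.
From deg A=0, deg B=0, deg C=2: d=3.
Solving with deg f ≤ 3: f(k) = k**3/3.
Get s_k = R·t_k = -4*k**3 with R(k) = B(k−1)f(k)/C(k) = k**3/(3*k**2 + 3*k + 1).
Δs = 4*k**3 - 4*(k + 1)**3, as required.
Sum = s_(9) − s_(2); s_(9) = -2916, s_(2) = -32 ⇒ -2884.

Σ = -2884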